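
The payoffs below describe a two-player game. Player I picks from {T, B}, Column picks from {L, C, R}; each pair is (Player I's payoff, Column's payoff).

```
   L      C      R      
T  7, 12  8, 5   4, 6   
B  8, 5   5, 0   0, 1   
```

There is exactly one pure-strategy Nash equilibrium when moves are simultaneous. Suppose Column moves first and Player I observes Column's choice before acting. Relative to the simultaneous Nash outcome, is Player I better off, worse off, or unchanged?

Backward induction with Column moving first.
- L: Player I compares 7, 8 and picks B; Column would get 5.
- C: Player I compares 8, 5 and picks T; Column would get 5.
- R: Player I compares 4, 0 and picks T; Column would get 6.
Among 5, 5, 6, the best is 6 at R. Subgame-perfect outcome: (T, R) with payoffs (4, 6).
Under simultaneous play:
Player I's best replies: L→B; C→T; R→T.
Column's best replies: T→L; B→L.
The unique mutual best reply is (B, L), giving (8, 5).
Player I earns 4 sequentially versus 8 at the Nash outcome: worse off.

worse off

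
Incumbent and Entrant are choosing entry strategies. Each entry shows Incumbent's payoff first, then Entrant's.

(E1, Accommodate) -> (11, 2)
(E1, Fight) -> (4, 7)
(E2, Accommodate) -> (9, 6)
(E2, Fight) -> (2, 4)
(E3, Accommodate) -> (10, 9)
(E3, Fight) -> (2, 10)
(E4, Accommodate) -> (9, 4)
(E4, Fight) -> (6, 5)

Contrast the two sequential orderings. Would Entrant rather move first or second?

If Incumbent leads: Entrant's best replies are E1→Fight, E2→Accommodate, E3→Fight, E4→Fight; Incumbent's induced payoffs 4, 9, 2, 6; outcome (E2, Accommodate), payoffs (9, 6).
If Entrant leads: Incumbent's best replies are Accommodate→E1, Fight→E4; Entrant's induced payoffs 2, 5; outcome (E4, Fight), payoffs (6, 5).
Entrant gets 5 moving first and 6 moving second, so Entrant prefers to move second.

second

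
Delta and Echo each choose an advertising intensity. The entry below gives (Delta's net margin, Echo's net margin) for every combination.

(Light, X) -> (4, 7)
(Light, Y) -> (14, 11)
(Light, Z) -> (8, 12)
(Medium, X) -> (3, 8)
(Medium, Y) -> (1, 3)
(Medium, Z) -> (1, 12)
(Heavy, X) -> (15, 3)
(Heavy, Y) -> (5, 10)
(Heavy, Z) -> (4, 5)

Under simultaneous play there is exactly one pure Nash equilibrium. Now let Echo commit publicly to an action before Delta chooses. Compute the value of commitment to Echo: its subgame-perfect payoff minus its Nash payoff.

0

Backward induction with Echo moving first.
- X: BR = Heavy, leader payoff 3.
- Y: BR = Light, leader payoff 11.
- Z: BR = Light, leader payoff 12.
Maximizing over 3, 11, 12, Echo chooses Z. Subgame-perfect outcome: (Light, Z) with payoffs (8, 12).
Under simultaneous play:
Delta's best replies: X→Heavy; Y→Light; Z→Light.
Echo's best replies: Light→Z; Medium→Z; Heavy→Y.
The unique mutual best reply is (Light, Z), giving (8, 12).
Echo's commitment gain: 12 − 12 = 0.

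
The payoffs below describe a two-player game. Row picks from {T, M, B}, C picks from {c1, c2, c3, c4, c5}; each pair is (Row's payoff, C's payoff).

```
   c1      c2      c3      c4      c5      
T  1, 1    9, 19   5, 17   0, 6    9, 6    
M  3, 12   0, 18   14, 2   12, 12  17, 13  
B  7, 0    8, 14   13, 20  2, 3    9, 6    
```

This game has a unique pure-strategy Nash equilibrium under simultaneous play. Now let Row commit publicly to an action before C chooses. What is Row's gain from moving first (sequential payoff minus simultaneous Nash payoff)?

4

C best-responds to each possible Row move:
- T → C plays c2 (best of 1, 19, 17, 6, 6); Row gets 9.
- M → C plays c2 (best of 12, 18, 2, 12, 13); Row gets 0.
- B → C plays c3 (best of 0, 14, 20, 3, 6); Row gets 13.
Row's induced payoffs are 9, 0, 13, so Row commits to B. Subgame-perfect outcome: (B, c3) with payoffs (13, 20).
For the simultaneous game, intersect best replies.
Row's best replies: c1→B; c2→T; c3→M; c4→M; c5→M.
C's best replies: T→c2; M→c2; B→c3.
Only (T, c2) has each player best-responding; Nash payoffs (9, 19).
Row's commitment gain: 13 − 9 = 4.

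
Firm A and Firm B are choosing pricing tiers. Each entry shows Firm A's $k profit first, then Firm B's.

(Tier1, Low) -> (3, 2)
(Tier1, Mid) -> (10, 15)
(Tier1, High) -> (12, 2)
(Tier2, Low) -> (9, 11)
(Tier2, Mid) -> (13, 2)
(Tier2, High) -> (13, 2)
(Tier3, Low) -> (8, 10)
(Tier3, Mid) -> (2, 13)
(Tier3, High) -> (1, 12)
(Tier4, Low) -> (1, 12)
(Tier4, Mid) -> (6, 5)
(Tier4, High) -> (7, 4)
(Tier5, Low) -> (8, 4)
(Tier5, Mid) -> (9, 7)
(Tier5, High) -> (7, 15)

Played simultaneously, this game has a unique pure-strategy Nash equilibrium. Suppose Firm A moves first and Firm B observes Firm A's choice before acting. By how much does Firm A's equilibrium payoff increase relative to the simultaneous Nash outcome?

1

Backward induction with Firm A moving first.
- Tier1 → Firm B plays Mid (best of 2, 15, 2); Firm A gets 10.
- Tier2 → Firm B plays Low (best of 11, 2, 2); Firm A gets 9.
- Tier3 → Firm B plays Mid (best of 10, 13, 12); Firm A gets 2.
- Tier4 → Firm B plays Low (best of 12, 5, 4); Firm A gets 1.
- Tier5 → Firm B plays High (best of 4, 7, 15); Firm A gets 7.
Maximizing over 10, 9, 2, 1, 7, Firm A chooses Tier1. Subgame-perfect outcome: (Tier1, Mid) with payoffs (10, 15).
Now find the simultaneous Nash equilibrium.
Firm A's best replies: Low→Tier2; Mid→Tier2; High→Tier2.
Firm B's best replies: Tier1→Mid; Tier2→Low; Tier3→Mid; Tier4→Low; Tier5→High.
Only (Tier2, Low) has each player best-responding; Nash payoffs (9, 11).
Firm A's commitment gain: 10 − 9 = 1.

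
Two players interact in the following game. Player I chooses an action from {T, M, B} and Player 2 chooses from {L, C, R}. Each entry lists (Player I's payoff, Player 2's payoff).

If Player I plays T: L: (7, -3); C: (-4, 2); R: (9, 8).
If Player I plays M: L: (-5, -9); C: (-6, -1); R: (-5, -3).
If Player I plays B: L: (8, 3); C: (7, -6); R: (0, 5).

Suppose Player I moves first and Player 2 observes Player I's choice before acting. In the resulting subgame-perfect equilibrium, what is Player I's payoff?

Backward induction with Player I moving first.
- T → Player 2 plays R (best of -3, 2, 8); Player I gets 9.
- M → Player 2 plays C (best of -9, -1, -3); Player I gets -6.
- B → Player 2 plays R (best of 3, -6, 5); Player I gets 0.
Player I's induced payoffs are 9, -6, 0, so Player I commits to T. Subgame-perfect outcome: (T, R) with payoffs (9, 8).

9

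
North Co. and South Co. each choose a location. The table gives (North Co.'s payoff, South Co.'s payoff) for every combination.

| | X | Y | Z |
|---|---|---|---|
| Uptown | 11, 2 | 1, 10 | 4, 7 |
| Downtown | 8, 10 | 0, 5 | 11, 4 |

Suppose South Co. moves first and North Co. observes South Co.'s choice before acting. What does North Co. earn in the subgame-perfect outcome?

Backward induction with South Co. moving first.
- X: North Co. compares 11, 8 and picks Uptown; South Co. would get 2.
- Y: North Co. compares 1, 0 and picks Uptown; South Co. would get 10.
- Z: North Co. compares 4, 11 and picks Downtown; South Co. would get 4.
South Co.'s induced payoffs are 2, 10, 4, so South Co. commits to Y. Subgame-perfect outcome: (Uptown, Y) with payoffs (1, 10).

1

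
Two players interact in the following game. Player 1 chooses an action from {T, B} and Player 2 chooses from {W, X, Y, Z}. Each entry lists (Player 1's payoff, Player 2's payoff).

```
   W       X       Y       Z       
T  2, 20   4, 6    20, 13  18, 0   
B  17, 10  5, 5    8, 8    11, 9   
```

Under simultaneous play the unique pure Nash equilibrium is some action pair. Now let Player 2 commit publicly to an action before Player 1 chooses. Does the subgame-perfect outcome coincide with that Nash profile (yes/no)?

Solve by backward induction (Player 2 leads).
- W → Player 1 plays B (best of 2, 17); Player 2 gets 10.
- X → Player 1 plays B (best of 4, 5); Player 2 gets 5.
- Y → Player 1 plays T (best of 20, 8); Player 2 gets 13.
- Z → Player 1 plays T (best of 18, 11); Player 2 gets 0.
Player 2's induced payoffs are 10, 5, 13, 0, so Player 2 commits to Y. Subgame-perfect outcome: (T, Y) with payoffs (20, 13).
Now find the simultaneous Nash equilibrium.
Player 1's best replies: W→B; X→B; Y→T; Z→T.
Player 2's best replies: T→W; B→W.
The unique mutual best reply is (B, W), giving (17, 10).
Sequential outcome (T, Y) differs from the Nash profile (B, W).

no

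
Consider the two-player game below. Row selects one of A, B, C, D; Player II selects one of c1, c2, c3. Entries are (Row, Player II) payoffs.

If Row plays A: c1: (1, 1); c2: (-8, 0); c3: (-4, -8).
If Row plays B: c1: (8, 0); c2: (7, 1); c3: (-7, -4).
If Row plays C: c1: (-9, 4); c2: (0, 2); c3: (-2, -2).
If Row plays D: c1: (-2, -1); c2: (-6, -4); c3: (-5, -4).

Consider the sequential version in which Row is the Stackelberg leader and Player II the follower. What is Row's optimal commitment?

Solve by backward induction (Row leads).
- A → Player II plays c1 (best of 1, 0, -8); Row gets 1.
- B → Player II plays c2 (best of 0, 1, -4); Row gets 7.
- C → Player II plays c1 (best of 4, 2, -2); Row gets -9.
- D → Player II plays c1 (best of -1, -4, -4); Row gets -2.
Maximizing over 1, 7, -9, -2, Row chooses B. Subgame-perfect outcome: (B, c2) with payoffs (7, 1).

B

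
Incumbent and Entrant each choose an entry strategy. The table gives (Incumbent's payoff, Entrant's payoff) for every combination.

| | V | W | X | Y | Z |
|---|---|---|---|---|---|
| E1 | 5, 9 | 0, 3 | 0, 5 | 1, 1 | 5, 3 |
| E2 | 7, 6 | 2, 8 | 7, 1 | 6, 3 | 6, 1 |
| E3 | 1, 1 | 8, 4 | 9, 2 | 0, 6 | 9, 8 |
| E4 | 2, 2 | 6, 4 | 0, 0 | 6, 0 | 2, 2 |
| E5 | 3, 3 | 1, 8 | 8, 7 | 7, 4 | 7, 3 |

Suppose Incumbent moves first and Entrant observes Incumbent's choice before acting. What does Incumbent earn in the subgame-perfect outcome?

9

Entrant best-responds to each possible Incumbent move:
- E1 → Entrant plays V (best of 9, 3, 5, 1, 3); Incumbent gets 5.
- E2 → Entrant plays W (best of 6, 8, 1, 3, 1); Incumbent gets 2.
- E3 → Entrant plays Z (best of 1, 4, 2, 6, 8); Incumbent gets 9.
- E4 → Entrant plays W (best of 2, 4, 0, 0, 2); Incumbent gets 6.
- E5 → Entrant plays W (best of 3, 8, 7, 4, 3); Incumbent gets 1.
Maximizing over 5, 2, 9, 6, 1, Incumbent chooses E3. Subgame-perfect outcome: (E3, Z) with payoffs (9, 8).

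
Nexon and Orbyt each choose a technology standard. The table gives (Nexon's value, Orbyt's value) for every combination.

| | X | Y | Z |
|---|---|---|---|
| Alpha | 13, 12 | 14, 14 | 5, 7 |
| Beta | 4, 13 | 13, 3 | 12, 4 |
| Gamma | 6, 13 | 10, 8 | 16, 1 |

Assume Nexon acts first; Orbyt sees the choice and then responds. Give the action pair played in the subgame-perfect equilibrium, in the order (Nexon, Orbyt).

Orbyt best-responds to each possible Nexon move:
- Alpha: BR = Y, leader payoff 14.
- Beta: BR = X, leader payoff 4.
- Gamma: BR = X, leader payoff 6.
Maximizing over 14, 4, 6, Nexon chooses Alpha. Subgame-perfect outcome: (Alpha, Y) with payoffs (14, 14).

(Alpha, Y)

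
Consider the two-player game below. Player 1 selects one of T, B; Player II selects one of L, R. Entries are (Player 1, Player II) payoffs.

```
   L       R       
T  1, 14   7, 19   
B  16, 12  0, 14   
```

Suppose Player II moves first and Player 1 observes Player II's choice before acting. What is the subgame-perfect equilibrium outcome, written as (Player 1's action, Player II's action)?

(T, R)

Backward induction with Player II moving first.
- L: Player 1 compares 1, 16 and picks B; Player II would get 12.
- R: Player 1 compares 7, 0 and picks T; Player II would get 19.
Maximizing over 12, 19, Player II chooses R. Subgame-perfect outcome: (T, R) with payoffs (7, 19).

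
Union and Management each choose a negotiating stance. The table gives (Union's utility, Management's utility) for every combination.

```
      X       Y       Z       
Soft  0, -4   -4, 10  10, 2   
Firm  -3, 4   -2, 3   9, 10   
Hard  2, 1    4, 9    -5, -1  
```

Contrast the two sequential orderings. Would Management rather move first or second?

second

If Union leads: Management's best replies are Soft→Y, Firm→Z, Hard→Y; Union's induced payoffs -4, 9, 4; outcome (Firm, Z), payoffs (9, 10).
If Management leads: Union's best replies are X→Hard, Y→Hard, Z→Soft; Management's induced payoffs 1, 9, 2; outcome (Hard, Y), payoffs (4, 9).
Management gets 9 moving first and 10 moving second, so Management prefers to move second.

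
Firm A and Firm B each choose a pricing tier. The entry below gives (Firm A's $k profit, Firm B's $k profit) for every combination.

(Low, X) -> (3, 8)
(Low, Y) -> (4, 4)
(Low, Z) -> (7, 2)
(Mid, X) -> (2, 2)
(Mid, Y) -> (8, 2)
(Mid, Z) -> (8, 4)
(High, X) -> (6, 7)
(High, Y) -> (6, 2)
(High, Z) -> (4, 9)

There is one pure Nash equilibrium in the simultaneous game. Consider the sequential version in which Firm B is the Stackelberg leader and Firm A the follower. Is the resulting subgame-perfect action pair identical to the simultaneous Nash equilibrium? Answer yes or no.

no

Firm A best-responds to each possible Firm B move:
- X: BR = High, leader payoff 7.
- Y: BR = Mid, leader payoff 2.
- Z: BR = Mid, leader payoff 4.
Maximizing over 7, 2, 4, Firm B chooses X. Subgame-perfect outcome: (High, X) with payoffs (6, 7).
Now find the simultaneous Nash equilibrium.
Firm A's best replies: X→High; Y→Mid; Z→Mid.
Firm B's best replies: Low→X; Mid→Z; High→Z.
The unique mutual best reply is (Mid, Z), giving (8, 4).
Sequential outcome (High, X) differs from the Nash profile (Mid, Z).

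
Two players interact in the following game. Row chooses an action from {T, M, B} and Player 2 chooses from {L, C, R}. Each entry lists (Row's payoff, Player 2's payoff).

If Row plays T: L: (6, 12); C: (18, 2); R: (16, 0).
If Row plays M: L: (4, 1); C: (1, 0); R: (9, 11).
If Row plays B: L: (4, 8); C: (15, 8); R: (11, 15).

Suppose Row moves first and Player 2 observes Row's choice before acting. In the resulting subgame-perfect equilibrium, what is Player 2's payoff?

15

Player 2 best-responds to each possible Row move:
- T → Player 2 plays L (best of 12, 2, 0); Row gets 6.
- M → Player 2 plays R (best of 1, 0, 11); Row gets 9.
- B → Player 2 plays R (best of 8, 8, 15); Row gets 11.
Among 6, 9, 11, the best is 11 at B. Subgame-perfect outcome: (B, R) with payoffs (11, 15).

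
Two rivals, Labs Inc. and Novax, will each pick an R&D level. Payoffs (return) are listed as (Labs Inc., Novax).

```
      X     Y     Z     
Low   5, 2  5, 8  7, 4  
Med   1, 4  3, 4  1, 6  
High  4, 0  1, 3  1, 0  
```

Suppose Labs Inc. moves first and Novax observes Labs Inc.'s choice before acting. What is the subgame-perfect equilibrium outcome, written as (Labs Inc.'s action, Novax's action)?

Work backward from Novax's decision.
- Low: BR = Y, leader payoff 5.
- Med: BR = Z, leader payoff 1.
- High: BR = Y, leader payoff 1.
Labs Inc.'s induced payoffs are 5, 1, 1, so Labs Inc. commits to Low. Subgame-perfect outcome: (Low, Y) with payoffs (5, 8).

(Low, Y)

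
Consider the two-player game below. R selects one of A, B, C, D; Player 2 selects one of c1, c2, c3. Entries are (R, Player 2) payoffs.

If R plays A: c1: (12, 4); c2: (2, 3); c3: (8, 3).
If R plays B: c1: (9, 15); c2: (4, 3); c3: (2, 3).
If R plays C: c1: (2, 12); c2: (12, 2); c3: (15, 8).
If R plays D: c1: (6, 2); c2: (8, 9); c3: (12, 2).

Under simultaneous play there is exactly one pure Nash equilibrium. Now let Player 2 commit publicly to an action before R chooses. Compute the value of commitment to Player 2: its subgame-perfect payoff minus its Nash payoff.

4

Work backward from R's decision.
- c1 → R plays A (best of 12, 9, 2, 6); Player 2 gets 4.
- c2 → R plays C (best of 2, 4, 12, 8); Player 2 gets 2.
- c3 → R plays C (best of 8, 2, 15, 12); Player 2 gets 8.
Player 2's induced payoffs are 4, 2, 8, so Player 2 commits to c3. Subgame-perfect outcome: (C, c3) with payoffs (15, 8).
Under simultaneous play:
R's best replies: c1→A; c2→C; c3→C.
Player 2's best replies: A→c1; B→c1; C→c1; D→c2.
Only (A, c1) has each player best-responding; Nash payoffs (12, 4).
Player 2's commitment gain: 8 − 4 = 4.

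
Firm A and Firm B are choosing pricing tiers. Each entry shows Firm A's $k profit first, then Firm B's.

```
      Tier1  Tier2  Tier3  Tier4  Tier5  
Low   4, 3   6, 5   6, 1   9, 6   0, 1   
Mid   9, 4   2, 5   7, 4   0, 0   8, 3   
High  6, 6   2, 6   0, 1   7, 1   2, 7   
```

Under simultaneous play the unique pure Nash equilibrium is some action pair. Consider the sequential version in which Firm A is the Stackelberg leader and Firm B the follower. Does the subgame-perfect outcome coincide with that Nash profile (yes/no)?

Firm B best-responds to each possible Firm A move:
- Low: BR = Tier4, leader payoff 9.
- Mid: BR = Tier2, leader payoff 2.
- High: BR = Tier5, leader payoff 2.
Maximizing over 9, 2, 2, Firm A chooses Low. Subgame-perfect outcome: (Low, Tier4) with payoffs (9, 6).
For the simultaneous game, intersect best replies.
Firm A's best replies: Tier1→Mid; Tier2→Low; Tier3→Mid; Tier4→Low; Tier5→Mid.
Firm B's best replies: Low→Tier4; Mid→Tier2; High→Tier5.
Only (Low, Tier4) has each player best-responding; Nash payoffs (9, 6).
Sequential outcome (Low, Tier4) coincides with the Nash profile (Low, Tier4).

yes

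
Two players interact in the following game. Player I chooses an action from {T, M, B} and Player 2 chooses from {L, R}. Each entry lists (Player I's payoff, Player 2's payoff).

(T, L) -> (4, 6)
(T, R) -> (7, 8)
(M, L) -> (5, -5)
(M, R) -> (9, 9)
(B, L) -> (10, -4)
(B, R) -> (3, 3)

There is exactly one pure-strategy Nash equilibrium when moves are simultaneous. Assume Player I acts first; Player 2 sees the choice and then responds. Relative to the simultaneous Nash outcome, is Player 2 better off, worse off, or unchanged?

unchanged

Backward induction with Player I moving first.
- T: BR = R, leader payoff 7.
- M: BR = R, leader payoff 9.
- B: BR = R, leader payoff 3.
Player I's induced payoffs are 7, 9, 3, so Player I commits to M. Subgame-perfect outcome: (M, R) with payoffs (9, 9).
For the simultaneous game, intersect best replies.
Player I's best replies: L→B; R→M.
Player 2's best replies: T→R; M→R; B→R.
The unique mutual best reply is (M, R), giving (9, 9).
Player 2 earns 9 sequentially versus 9 at the Nash outcome: unchanged.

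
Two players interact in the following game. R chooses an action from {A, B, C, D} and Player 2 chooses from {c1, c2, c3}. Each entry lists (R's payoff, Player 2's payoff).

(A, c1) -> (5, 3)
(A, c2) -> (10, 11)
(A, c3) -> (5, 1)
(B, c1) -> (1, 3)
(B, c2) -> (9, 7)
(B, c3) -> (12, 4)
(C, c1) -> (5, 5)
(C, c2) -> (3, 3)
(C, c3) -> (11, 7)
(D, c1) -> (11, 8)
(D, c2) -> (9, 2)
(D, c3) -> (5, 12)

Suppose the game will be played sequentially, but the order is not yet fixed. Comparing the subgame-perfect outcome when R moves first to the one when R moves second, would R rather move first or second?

first

If R leads: Player 2's best replies are A→c2, B→c2, C→c3, D→c3; R's induced payoffs 10, 9, 11, 5; outcome (C, c3), payoffs (11, 7).
If Player 2 leads: R's best replies are c1→D, c2→A, c3→B; Player 2's induced payoffs 8, 11, 4; outcome (A, c2), payoffs (10, 11).
R gets 11 moving first and 10 moving second, so R prefers to move first.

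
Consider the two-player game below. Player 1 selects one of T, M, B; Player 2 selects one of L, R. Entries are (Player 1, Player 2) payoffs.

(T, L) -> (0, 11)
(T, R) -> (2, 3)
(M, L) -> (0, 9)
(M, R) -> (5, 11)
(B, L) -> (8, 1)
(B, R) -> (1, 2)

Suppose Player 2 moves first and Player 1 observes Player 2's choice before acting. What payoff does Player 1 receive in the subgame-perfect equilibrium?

Solve by backward induction (Player 2 leads).
- L: BR = B, leader payoff 1.
- R: BR = M, leader payoff 11.
Maximizing over 1, 11, Player 2 chooses R. Subgame-perfect outcome: (M, R) with payoffs (5, 11).

5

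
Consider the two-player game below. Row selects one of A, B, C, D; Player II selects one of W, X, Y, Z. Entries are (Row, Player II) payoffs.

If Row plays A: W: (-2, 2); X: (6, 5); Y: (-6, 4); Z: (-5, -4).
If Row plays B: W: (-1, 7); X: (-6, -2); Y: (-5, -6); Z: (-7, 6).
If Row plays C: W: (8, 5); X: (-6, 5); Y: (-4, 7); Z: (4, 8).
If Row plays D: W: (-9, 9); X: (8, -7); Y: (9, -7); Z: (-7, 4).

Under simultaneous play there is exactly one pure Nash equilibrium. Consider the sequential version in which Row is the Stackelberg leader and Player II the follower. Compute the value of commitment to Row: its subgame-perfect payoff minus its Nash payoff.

2

Work backward from Player II's decision.
- A: Player II compares 2, 5, 4, -4 and picks X; Row would get 6.
- B: Player II compares 7, -2, -6, 6 and picks W; Row would get -1.
- C: Player II compares 5, 5, 7, 8 and picks Z; Row would get 4.
- D: Player II compares 9, -7, -7, 4 and picks W; Row would get -9.
Row's induced payoffs are 6, -1, 4, -9, so Row commits to A. Subgame-perfect outcome: (A, X) with payoffs (6, 5).
Under simultaneous play:
Row's best replies: W→C; X→D; Y→D; Z→C.
Player II's best replies: A→X; B→W; C→Z; D→W.
Only (C, Z) has each player best-responding; Nash payoffs (4, 8).
Row's commitment gain: 6 − 4 = 2.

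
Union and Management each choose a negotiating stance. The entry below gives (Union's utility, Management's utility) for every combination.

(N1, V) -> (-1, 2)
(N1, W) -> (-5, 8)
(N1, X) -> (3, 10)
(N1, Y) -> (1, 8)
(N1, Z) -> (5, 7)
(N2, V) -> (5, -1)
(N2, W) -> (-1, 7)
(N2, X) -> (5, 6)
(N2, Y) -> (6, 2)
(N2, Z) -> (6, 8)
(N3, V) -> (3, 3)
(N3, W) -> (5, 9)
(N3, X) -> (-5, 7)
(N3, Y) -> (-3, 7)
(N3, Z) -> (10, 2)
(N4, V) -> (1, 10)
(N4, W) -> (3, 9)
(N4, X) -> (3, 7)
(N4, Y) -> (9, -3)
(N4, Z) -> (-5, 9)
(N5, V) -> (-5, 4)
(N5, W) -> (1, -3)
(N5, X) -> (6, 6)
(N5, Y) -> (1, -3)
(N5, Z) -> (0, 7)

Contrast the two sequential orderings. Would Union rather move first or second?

If Union leads: Management's best replies are N1→X, N2→Z, N3→W, N4→V, N5→Z; Union's induced payoffs 3, 6, 5, 1, 0; outcome (N2, Z), payoffs (6, 8).
If Management leads: Union's best replies are V→N2, W→N3, X→N5, Y→N4, Z→N3; Management's induced payoffs -1, 9, 6, -3, 2; outcome (N3, W), payoffs (5, 9).
Union gets 6 moving first and 5 moving second, so Union prefers to move first.

first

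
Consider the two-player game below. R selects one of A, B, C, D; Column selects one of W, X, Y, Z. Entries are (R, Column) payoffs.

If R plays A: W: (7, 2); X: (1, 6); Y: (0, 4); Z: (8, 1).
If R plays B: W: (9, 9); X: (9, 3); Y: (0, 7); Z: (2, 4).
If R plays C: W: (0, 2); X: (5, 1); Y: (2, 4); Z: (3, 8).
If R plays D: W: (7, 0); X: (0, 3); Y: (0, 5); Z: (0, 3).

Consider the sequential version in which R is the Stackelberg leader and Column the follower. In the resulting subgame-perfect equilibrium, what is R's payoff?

Solve by backward induction (R leads).
- A: BR = X, leader payoff 1.
- B: BR = W, leader payoff 9.
- C: BR = Z, leader payoff 3.
- D: BR = Y, leader payoff 0.
Among 1, 9, 3, 0, the best is 9 at B. Subgame-perfect outcome: (B, W) with payoffs (9, 9).

9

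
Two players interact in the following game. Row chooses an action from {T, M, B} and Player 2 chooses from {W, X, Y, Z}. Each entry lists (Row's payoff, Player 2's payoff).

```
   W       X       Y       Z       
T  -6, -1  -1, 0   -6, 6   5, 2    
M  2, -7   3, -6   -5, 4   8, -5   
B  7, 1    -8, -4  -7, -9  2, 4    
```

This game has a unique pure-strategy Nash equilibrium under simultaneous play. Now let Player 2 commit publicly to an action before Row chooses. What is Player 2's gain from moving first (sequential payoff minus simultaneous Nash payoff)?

Backward induction with Player 2 moving first.
- W: Row compares -6, 2, 7 and picks B; Player 2 would get 1.
- X: Row compares -1, 3, -8 and picks M; Player 2 would get -6.
- Y: Row compares -6, -5, -7 and picks M; Player 2 would get 4.
- Z: Row compares 5, 8, 2 and picks M; Player 2 would get -5.
Player 2's induced payoffs are 1, -6, 4, -5, so Player 2 commits to Y. Subgame-perfect outcome: (M, Y) with payoffs (-5, 4).
Under simultaneous play:
Row's best replies: W→B; X→M; Y→M; Z→M.
Player 2's best replies: T→Y; M→Y; B→Z.
Only (M, Y) has each player best-responding; Nash payoffs (-5, 4).
Player 2's commitment gain: 4 − 4 = 0.

0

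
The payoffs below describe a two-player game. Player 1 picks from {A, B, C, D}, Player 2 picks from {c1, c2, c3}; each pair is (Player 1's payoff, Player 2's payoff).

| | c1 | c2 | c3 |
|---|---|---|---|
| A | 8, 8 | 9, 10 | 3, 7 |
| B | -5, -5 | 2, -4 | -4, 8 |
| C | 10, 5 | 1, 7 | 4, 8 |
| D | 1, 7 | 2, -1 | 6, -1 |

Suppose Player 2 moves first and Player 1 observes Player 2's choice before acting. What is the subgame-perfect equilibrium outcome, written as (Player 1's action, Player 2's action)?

(A, c2)

Backward induction with Player 2 moving first.
- c1 → Player 1 plays C (best of 8, -5, 10, 1); Player 2 gets 5.
- c2 → Player 1 plays A (best of 9, 2, 1, 2); Player 2 gets 10.
- c3 → Player 1 plays D (best of 3, -4, 4, 6); Player 2 gets -1.
Maximizing over 5, 10, -1, Player 2 chooses c2. Subgame-perfect outcome: (A, c2) with payoffs (9, 10).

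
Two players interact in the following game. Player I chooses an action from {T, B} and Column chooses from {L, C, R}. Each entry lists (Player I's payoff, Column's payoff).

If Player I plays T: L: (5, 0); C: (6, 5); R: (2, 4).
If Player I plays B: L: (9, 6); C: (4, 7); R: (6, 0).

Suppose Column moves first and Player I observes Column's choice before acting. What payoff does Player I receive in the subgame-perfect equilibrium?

Backward induction with Column moving first.
- L: Player I compares 5, 9 and picks B; Column would get 6.
- C: Player I compares 6, 4 and picks T; Column would get 5.
- R: Player I compares 2, 6 and picks B; Column would get 0.
Column's induced payoffs are 6, 5, 0, so Column commits to L. Subgame-perfect outcome: (B, L) with payoffs (9, 6).

9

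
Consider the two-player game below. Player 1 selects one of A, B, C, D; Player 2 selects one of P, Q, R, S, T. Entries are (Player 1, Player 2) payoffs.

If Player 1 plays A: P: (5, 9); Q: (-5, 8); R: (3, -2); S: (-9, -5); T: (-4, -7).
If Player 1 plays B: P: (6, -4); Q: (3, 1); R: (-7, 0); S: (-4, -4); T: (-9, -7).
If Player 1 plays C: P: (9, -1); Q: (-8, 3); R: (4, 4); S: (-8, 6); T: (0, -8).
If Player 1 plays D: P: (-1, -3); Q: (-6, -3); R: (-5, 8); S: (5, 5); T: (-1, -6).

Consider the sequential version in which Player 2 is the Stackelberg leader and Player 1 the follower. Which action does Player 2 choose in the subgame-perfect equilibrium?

S

Player 1 best-responds to each possible Player 2 move:
- P: Player 1 compares 5, 6, 9, -1 and picks C; Player 2 would get -1.
- Q: Player 1 compares -5, 3, -8, -6 and picks B; Player 2 would get 1.
- R: Player 1 compares 3, -7, 4, -5 and picks C; Player 2 would get 4.
- S: Player 1 compares -9, -4, -8, 5 and picks D; Player 2 would get 5.
- T: Player 1 compares -4, -9, 0, -1 and picks C; Player 2 would get -8.
Maximizing over -1, 1, 4, 5, -8, Player 2 chooses S. Subgame-perfect outcome: (D, S) with payoffs (5, 5).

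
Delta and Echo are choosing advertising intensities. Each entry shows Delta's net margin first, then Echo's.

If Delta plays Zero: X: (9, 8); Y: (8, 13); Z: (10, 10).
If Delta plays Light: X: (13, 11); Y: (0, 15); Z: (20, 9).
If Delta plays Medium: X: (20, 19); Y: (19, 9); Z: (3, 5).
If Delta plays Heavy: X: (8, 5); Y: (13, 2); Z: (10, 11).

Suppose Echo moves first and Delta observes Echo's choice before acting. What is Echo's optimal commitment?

X

Work backward from Delta's decision.
- X: BR = Medium, leader payoff 19.
- Y: BR = Medium, leader payoff 9.
- Z: BR = Light, leader payoff 9.
Echo's induced payoffs are 19, 9, 9, so Echo commits to X. Subgame-perfect outcome: (Medium, X) with payoffs (20, 19).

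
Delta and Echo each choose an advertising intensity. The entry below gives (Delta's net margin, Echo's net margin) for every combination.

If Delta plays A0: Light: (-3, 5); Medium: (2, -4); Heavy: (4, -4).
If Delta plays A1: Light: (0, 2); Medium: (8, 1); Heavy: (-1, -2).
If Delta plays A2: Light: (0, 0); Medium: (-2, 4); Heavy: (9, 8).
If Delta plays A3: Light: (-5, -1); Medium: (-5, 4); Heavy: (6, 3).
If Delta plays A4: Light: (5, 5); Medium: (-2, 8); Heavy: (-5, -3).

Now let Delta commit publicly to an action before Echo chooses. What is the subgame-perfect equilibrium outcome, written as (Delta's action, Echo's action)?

Echo best-responds to each possible Delta move:
- A0: BR = Light, leader payoff -3.
- A1: BR = Light, leader payoff 0.
- A2: BR = Heavy, leader payoff 9.
- A3: BR = Medium, leader payoff -5.
- A4: BR = Medium, leader payoff -2.
Among -3, 0, 9, -5, -2, the best is 9 at A2. Subgame-perfect outcome: (A2, Heavy) with payoffs (9, 8).

(A2, Heavy)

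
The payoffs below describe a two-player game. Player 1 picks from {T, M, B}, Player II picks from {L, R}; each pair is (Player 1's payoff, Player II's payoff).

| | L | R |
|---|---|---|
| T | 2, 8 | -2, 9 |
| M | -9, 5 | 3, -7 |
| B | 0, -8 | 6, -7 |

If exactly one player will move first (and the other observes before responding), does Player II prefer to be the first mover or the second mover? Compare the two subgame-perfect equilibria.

If Player 1 leads: Player II's best replies are T→R, M→L, B→R; Player 1's induced payoffs -2, -9, 6; outcome (B, R), payoffs (6, -7).
If Player II leads: Player 1's best replies are L→T, R→B; Player II's induced payoffs 8, -7; outcome (T, L), payoffs (2, 8).
Player II gets 8 moving first and -7 moving second, so Player II prefers to move first.

first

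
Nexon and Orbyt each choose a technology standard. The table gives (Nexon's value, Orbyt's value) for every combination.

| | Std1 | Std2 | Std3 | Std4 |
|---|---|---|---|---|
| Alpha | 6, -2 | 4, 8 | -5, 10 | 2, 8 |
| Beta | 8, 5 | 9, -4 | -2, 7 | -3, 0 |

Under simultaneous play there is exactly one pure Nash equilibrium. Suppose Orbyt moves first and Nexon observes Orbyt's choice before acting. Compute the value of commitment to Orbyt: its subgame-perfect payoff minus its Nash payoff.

1

Solve by backward induction (Orbyt leads).
- Std1: BR = Beta, leader payoff 5.
- Std2: BR = Beta, leader payoff -4.
- Std3: BR = Beta, leader payoff 7.
- Std4: BR = Alpha, leader payoff 8.
Orbyt's induced payoffs are 5, -4, 7, 8, so Orbyt commits to Std4. Subgame-perfect outcome: (Alpha, Std4) with payoffs (2, 8).
Now find the simultaneous Nash equilibrium.
Nexon's best replies: Std1→Beta; Std2→Beta; Std3→Beta; Std4→Alpha.
Orbyt's best replies: Alpha→Std3; Beta→Std3.
Only (Beta, Std3) has each player best-responding; Nash payoffs (-2, 7).
Orbyt's commitment gain: 8 − 7 = 1.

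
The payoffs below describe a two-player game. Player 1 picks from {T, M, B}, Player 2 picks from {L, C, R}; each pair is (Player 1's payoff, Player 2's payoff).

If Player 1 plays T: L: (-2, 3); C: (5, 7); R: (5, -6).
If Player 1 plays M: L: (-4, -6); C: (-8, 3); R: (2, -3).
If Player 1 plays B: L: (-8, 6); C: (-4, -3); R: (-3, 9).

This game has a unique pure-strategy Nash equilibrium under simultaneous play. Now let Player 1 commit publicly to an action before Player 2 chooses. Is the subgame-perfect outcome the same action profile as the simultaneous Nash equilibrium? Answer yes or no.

Solve by backward induction (Player 1 leads).
- T: Player 2 compares 3, 7, -6 and picks C; Player 1 would get 5.
- M: Player 2 compares -6, 3, -3 and picks C; Player 1 would get -8.
- B: Player 2 compares 6, -3, 9 and picks R; Player 1 would get -3.
Maximizing over 5, -8, -3, Player 1 chooses T. Subgame-perfect outcome: (T, C) with payoffs (5, 7).
For the simultaneous game, intersect best replies.
Player 1's best replies: L→T; C→T; R→T.
Player 2's best replies: T→C; M→C; B→R.
Only (T, C) has each player best-responding; Nash payoffs (5, 7).
Sequential outcome (T, C) coincides with the Nash profile (T, C).

yes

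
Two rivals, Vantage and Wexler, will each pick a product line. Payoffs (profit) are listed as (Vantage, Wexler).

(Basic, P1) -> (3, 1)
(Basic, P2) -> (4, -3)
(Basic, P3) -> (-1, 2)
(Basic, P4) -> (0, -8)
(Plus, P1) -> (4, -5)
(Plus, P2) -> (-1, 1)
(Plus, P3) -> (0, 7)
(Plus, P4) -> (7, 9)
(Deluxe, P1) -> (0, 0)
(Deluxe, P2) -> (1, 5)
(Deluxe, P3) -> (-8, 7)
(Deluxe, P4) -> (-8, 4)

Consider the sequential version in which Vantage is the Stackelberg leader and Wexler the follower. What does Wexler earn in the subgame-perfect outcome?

9

Work backward from Wexler's decision.
- Basic → Wexler plays P3 (best of 1, -3, 2, -8); Vantage gets -1.
- Plus → Wexler plays P4 (best of -5, 1, 7, 9); Vantage gets 7.
- Deluxe → Wexler plays P3 (best of 0, 5, 7, 4); Vantage gets -8.
Maximizing over -1, 7, -8, Vantage chooses Plus. Subgame-perfect outcome: (Plus, P4) with payoffs (7, 9).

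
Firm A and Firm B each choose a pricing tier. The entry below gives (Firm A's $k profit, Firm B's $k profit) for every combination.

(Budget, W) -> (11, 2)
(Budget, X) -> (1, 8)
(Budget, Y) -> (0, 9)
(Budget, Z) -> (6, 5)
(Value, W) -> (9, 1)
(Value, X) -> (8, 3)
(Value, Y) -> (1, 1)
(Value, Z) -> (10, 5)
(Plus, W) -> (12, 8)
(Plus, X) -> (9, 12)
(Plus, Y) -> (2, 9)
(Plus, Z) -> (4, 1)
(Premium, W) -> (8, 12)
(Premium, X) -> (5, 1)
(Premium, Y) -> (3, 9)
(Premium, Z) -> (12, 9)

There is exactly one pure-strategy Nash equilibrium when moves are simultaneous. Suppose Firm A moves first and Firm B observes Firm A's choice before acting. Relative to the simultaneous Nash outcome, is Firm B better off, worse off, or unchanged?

Firm B best-responds to each possible Firm A move:
- Budget: Firm B compares 2, 8, 9, 5 and picks Y; Firm A would get 0.
- Value: Firm B compares 1, 3, 1, 5 and picks Z; Firm A would get 10.
- Plus: Firm B compares 8, 12, 9, 1 and picks X; Firm A would get 9.
- Premium: Firm B compares 12, 1, 9, 9 and picks W; Firm A would get 8.
Maximizing over 0, 10, 9, 8, Firm A chooses Value. Subgame-perfect outcome: (Value, Z) with payoffs (10, 5).
Now find the simultaneous Nash equilibrium.
Firm A's best replies: W→Plus; X→Plus; Y→Premium; Z→Premium.
Firm B's best replies: Budget→Y; Value→Z; Plus→X; Premium→W.
The unique mutual best reply is (Plus, X), giving (9, 12).
Firm B earns 5 sequentially versus 12 at the Nash outcome: worse off.

worse off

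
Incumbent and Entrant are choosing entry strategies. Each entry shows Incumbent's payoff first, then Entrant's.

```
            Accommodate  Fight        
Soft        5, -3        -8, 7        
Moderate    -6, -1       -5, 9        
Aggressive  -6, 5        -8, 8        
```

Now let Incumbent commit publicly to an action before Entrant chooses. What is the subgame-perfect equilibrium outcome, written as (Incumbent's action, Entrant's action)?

Entrant best-responds to each possible Incumbent move:
- Soft: BR = Fight, leader payoff -8.
- Moderate: BR = Fight, leader payoff -5.
- Aggressive: BR = Fight, leader payoff -8.
Among -8, -5, -8, the best is -5 at Moderate. Subgame-perfect outcome: (Moderate, Fight) with payoffs (-5, 9).

(Moderate, Fight)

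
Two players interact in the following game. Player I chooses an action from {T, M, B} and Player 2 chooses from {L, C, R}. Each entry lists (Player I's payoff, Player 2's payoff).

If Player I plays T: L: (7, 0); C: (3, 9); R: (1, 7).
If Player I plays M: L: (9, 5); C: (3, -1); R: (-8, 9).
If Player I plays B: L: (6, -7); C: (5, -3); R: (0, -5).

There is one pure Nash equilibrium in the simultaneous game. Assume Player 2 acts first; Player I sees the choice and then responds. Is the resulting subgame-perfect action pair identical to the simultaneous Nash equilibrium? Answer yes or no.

Solve by backward induction (Player 2 leads).
- L: Player I compares 7, 9, 6 and picks M; Player 2 would get 5.
- C: Player I compares 3, 3, 5 and picks B; Player 2 would get -3.
- R: Player I compares 1, -8, 0 and picks T; Player 2 would get 7.
Player 2's induced payoffs are 5, -3, 7, so Player 2 commits to R. Subgame-perfect outcome: (T, R) with payoffs (1, 7).
Under simultaneous play:
Player I's best replies: L→M; C→B; R→T.
Player 2's best replies: T→C; M→R; B→C.
The unique mutual best reply is (B, C), giving (5, -3).
Sequential outcome (T, R) differs from the Nash profile (B, C).

no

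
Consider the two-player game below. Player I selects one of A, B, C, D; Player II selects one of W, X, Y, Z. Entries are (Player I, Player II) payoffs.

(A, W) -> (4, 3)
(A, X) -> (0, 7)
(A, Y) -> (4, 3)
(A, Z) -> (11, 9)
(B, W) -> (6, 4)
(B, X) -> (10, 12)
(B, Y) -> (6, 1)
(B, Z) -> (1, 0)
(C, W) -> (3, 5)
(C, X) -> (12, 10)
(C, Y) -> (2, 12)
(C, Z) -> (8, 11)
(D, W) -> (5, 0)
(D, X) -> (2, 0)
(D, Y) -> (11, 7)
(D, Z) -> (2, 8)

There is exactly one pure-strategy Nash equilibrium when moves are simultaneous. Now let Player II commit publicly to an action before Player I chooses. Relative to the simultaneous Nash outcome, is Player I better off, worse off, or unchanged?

better off

Solve by backward induction (Player II leads).
- W: BR = B, leader payoff 4.
- X: BR = C, leader payoff 10.
- Y: BR = D, leader payoff 7.
- Z: BR = A, leader payoff 9.
Among 4, 10, 7, 9, the best is 10 at X. Subgame-perfect outcome: (C, X) with payoffs (12, 10).
Under simultaneous play:
Player I's best replies: W→B; X→C; Y→D; Z→A.
Player II's best replies: A→Z; B→X; C→Y; D→Z.
Only (A, Z) has each player best-responding; Nash payoffs (11, 9).
Player I earns 12 sequentially versus 11 at the Nash outcome: better off.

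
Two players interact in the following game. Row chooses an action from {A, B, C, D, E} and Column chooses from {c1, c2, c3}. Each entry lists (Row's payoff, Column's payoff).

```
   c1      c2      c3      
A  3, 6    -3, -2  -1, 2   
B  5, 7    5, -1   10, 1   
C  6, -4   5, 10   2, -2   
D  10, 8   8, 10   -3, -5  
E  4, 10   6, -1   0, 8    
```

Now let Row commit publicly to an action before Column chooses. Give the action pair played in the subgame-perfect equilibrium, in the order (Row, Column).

Column best-responds to each possible Row move:
- A: BR = c1, leader payoff 3.
- B: BR = c1, leader payoff 5.
- C: BR = c2, leader payoff 5.
- D: BR = c2, leader payoff 8.
- E: BR = c1, leader payoff 4.
Row's induced payoffs are 3, 5, 5, 8, 4, so Row commits to D. Subgame-perfect outcome: (D, c2) with payoffs (8, 10).

(D, c2)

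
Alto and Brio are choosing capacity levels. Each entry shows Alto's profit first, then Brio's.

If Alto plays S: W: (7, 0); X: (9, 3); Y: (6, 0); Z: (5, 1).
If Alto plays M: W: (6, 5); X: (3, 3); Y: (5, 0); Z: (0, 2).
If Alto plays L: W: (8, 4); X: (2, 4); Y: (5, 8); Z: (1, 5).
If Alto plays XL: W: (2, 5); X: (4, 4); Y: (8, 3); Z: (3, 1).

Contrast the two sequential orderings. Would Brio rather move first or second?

first

If Alto leads: Brio's best replies are S→X, M→W, L→Y, XL→W; Alto's induced payoffs 9, 6, 5, 2; outcome (S, X), payoffs (9, 3).
If Brio leads: Alto's best replies are W→L, X→S, Y→XL, Z→S; Brio's induced payoffs 4, 3, 3, 1; outcome (L, W), payoffs (8, 4).
Brio gets 4 moving first and 3 moving second, so Brio prefers to move first.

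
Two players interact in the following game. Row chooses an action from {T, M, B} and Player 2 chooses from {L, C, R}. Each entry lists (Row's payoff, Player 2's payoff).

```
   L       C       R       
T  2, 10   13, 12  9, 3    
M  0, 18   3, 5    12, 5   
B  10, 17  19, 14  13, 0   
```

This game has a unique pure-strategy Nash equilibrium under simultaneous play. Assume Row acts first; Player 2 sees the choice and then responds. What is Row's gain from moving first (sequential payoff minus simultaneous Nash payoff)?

3

Solve by backward induction (Row leads).
- T: BR = C, leader payoff 13.
- M: BR = L, leader payoff 0.
- B: BR = L, leader payoff 10.
Row's induced payoffs are 13, 0, 10, so Row commits to T. Subgame-perfect outcome: (T, C) with payoffs (13, 12).
For the simultaneous game, intersect best replies.
Row's best replies: L→B; C→B; R→B.
Player 2's best replies: T→C; M→L; B→L.
Only (B, L) has each player best-responding; Nash payoffs (10, 17).
Row's commitment gain: 13 − 10 = 3.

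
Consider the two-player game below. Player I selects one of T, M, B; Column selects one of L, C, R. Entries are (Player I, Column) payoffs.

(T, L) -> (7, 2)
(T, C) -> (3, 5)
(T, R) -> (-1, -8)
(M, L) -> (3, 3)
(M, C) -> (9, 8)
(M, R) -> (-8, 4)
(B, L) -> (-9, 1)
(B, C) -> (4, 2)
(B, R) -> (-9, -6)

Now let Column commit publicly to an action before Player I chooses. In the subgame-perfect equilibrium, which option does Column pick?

C

Player I best-responds to each possible Column move:
- L: BR = T, leader payoff 2.
- C: BR = M, leader payoff 8.
- R: BR = T, leader payoff -8.
Among 2, 8, -8, the best is 8 at C. Subgame-perfect outcome: (M, C) with payoffs (9, 8).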